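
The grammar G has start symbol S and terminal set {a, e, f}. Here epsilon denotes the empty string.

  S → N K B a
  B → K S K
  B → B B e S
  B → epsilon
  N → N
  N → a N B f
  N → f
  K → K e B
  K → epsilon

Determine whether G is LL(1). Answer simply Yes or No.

FIRST(S) = {a, f}
FIRST(B) = {epsilon, a, e, f}
FIRST(N) = {a, f}
FIRST(K) = {epsilon, e}
FOLLOW(S) = {$, a, e, f}
FOLLOW(B) = {a, e, f}
FOLLOW(N) = {a, e, f}
FOLLOW(K) = {a, e, f}
Cell M[B, a] receives both B → K S K and B → B B e S and B → epsilon — the grammar is not LL(1).

No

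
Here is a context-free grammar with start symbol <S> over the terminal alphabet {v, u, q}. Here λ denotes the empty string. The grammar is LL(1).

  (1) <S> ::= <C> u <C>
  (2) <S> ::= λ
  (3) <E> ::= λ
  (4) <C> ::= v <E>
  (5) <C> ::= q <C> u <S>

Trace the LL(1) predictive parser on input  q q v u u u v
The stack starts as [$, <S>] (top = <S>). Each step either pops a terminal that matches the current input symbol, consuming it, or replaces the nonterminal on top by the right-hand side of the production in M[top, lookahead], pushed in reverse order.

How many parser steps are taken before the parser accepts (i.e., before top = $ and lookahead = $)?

16

step 1: stack=$ <S>  input=q q v u u u v $  — expand <S> ::= <C> u <C>
step 2: stack=$ <C> u <C>  input=q q v u u u v $  — expand <C> ::= q <C> u <S>
step 3: stack=$ <C> u <S> u <C> q  input=q q v u u u v $  — match q
step 4: stack=$ <C> u <S> u <C>  input=q v u u u v $  — expand <C> ::= q <C> u <S>
step 5: stack=$ <C> u <S> u <S> u <C> q  input=q v u u u v $  — match q
step 6: stack=$ <C> u <S> u <S> u <C>  input=v u u u v $  — expand <C> ::= v <E>
step 7: stack=$ <C> u <S> u <S> u <E> v  input=v u u u v $  — match v
step 8: stack=$ <C> u <S> u <S> u <E>  input=u u u v $  — expand <E> ::= λ
step 9: stack=$ <C> u <S> u <S> u  input=u u u v $  — match u
step 10: stack=$ <C> u <S> u <S>  input=u u v $  — expand <S> ::= λ
step 11: stack=$ <C> u <S> u  input=u u v $  — match u
step 12: stack=$ <C> u <S>  input=u v $  — expand <S> ::= λ
step 13: stack=$ <C> u  input=u v $  — match u
step 14: stack=$ <C>  input=v $  — expand <C> ::= v <E>
step 15: stack=$ <E> v  input=v $  — match v
step 16: stack=$ <E>  input=$  — expand <E> ::= λ
Accept reached after 16 steps.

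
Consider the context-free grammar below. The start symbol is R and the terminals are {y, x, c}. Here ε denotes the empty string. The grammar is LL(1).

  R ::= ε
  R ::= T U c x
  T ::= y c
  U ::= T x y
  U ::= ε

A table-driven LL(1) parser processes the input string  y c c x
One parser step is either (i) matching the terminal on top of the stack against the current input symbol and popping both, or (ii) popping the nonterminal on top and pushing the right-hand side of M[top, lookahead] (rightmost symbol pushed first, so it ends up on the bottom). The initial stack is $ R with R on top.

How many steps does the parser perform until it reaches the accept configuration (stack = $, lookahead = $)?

7

step 1: stack=$ R  input=y c c x $  — expand R ::= T U c x
step 2: stack=$ x c U T  input=y c c x $  — expand T ::= y c
step 3: stack=$ x c U c y  input=y c c x $  — match y
step 4: stack=$ x c U c  input=c c x $  — match c
step 5: stack=$ x c U  input=c x $  — expand U ::= ε
step 6: stack=$ x c  input=c x $  — match c
step 7: stack=$ x  input=x $  — match x
Accept reached after 7 steps.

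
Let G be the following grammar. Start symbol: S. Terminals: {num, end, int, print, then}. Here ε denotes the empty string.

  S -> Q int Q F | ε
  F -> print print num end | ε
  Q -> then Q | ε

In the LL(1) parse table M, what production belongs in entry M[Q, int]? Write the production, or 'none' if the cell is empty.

FIRST(F) = {ε, print}
FIRST(Q) = {ε, then}
FIRST(S) = {ε, int, then}  (via Q int Q F)
FOLLOW(S) includes $ since S is the start symbol.
FOLLOW(S): S appears on no right-hand side. Thus FOLLOW(S) = {$}.
FOLLOW(Q): in S->Q int Q F (occurrence 1), Q is followed by int Q F with FIRST {int}; in S->Q int Q F (occurrence 2), Q is followed by F with FIRST {ε, print}; in S->Q int Q F (occurrence 2), the suffix after Q is nullable, so FOLLOW(Q) ⊇ FOLLOW(S) = {$}; in Q->then Q, the suffix after Q is empty (adds nothing new). Thus FOLLOW(Q) = {$, int, print}.
For Q -> then Q: FIRST(then Q) = {then}, so it goes in M[Q, t] for t ∈ {then}.
For Q -> ε: FIRST(ε) = {ε}, so it goes in M[Q, t] for t ∈ {}; since ε ∈ FIRST, also for every t ∈ FOLLOW(Q) = {$, int, print}.

Q -> ε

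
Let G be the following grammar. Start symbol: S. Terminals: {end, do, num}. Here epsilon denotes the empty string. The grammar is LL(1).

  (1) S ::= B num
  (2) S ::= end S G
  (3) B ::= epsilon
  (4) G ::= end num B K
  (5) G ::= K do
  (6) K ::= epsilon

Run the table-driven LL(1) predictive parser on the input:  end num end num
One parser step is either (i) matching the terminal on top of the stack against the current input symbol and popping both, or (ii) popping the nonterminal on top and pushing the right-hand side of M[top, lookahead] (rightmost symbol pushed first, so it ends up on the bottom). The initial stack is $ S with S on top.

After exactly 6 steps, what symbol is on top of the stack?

end

step 1: stack=$ S  input=end num end num $  — expand S ::= end S G
step 2: stack=$ G S end  input=end num end num $  — match end
step 3: stack=$ G S  input=num end num $  — expand S ::= B num
step 4: stack=$ G num B  input=num end num $  — expand B ::= epsilon
step 5: stack=$ G num  input=num end num $  — match num
step 6: stack=$ G  input=end num $  — expand G ::= end num B K
Stack after step 6: $ K B num end (top = end).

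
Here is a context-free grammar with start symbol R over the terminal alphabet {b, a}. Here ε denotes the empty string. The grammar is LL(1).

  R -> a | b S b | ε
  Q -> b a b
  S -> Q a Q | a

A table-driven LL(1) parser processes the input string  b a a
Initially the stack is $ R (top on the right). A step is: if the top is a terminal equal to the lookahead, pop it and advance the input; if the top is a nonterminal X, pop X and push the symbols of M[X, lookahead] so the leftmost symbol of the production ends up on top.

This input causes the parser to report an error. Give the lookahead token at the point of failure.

a

step 1: stack=$ R  input=b a a $  — expand R -> b S b
step 2: stack=$ b S b  input=b a a $  — match b
step 3: stack=$ b S  input=a a $  — expand S -> a
step 4: stack=$ b a  input=a a $  — match a
step 5: stack=$ b  input=a $  — error: top is terminal b but lookahead is a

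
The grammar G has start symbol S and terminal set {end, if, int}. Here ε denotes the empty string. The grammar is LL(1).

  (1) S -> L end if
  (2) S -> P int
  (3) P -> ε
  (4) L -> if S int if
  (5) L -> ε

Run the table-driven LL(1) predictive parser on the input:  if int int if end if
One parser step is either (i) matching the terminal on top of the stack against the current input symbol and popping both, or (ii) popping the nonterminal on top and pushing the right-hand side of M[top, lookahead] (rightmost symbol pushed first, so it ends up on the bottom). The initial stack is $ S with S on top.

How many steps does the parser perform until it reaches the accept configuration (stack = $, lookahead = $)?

10

      Stack                  Input                   Action
   1  $ S                    if int int if end if $  expand S -> L end if
   2  $ if end L             if int int if end if $  expand L -> if S int if
   3  $ if end if int S if   if int int if end if $  match if
   4  $ if end if int S      int int if end if $     expand S -> P int
   5  $ if end if int int P  int int if end if $     expand P -> ε
   6  $ if end if int int    int int if end if $     match int
   7  $ if end if int        int if end if $         match int
   8  $ if end if            if end if $             match if
   9  $ if end               end if $                match end
  10  $ if                   if $                    match if
Accept reached after 10 steps.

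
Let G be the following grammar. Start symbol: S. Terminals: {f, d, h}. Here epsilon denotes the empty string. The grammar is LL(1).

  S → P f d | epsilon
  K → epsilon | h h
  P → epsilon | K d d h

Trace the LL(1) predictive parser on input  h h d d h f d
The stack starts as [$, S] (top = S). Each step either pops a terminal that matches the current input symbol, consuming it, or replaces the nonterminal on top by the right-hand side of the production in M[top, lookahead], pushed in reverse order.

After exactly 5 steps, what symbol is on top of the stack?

d

     Stack            Input            Action
  1  $ S              h h d d h f d $  expand S → P f d
  2  $ d f P          h h d d h f d $  expand P → K d d h
  3  $ d f h d d K    h h d d h f d $  expand K → h h
  4  $ d f h d d h h  h h d d h f d $  match h
  5  $ d f h d d h    h d d h f d $    match h
Stack after step 5: $ d f h d d (top = d).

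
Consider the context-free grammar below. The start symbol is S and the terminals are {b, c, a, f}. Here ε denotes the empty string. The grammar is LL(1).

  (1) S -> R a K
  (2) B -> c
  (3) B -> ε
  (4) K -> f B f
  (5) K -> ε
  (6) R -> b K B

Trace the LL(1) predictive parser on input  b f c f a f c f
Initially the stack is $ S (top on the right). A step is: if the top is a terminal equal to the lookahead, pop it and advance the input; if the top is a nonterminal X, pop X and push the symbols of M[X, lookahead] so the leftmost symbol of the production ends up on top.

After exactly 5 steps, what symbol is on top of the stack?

B

     Stack          Input              Action
  1  $ S            b f c f a f c f $  expand S -> R a K
  2  $ K a R        b f c f a f c f $  expand R -> b K B
  3  $ K a B K b    b f c f a f c f $  match b
  4  $ K a B K      f c f a f c f $    expand K -> f B f
  5  $ K a B f B f  f c f a f c f $    match f
Stack after step 5: $ K a B f B (top = B).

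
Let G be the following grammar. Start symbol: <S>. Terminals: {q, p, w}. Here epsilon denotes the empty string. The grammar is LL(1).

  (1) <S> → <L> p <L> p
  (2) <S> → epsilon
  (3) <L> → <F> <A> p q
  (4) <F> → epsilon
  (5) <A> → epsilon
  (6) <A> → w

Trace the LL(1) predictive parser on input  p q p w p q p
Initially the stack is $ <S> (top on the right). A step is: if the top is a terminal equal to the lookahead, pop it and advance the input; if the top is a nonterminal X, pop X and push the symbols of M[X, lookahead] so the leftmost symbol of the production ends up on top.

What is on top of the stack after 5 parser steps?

     Stack                  Input            Action
  1  $ <S>                  p q p w p q p $  expand <S> → <L> p <L> p
  2  $ p <L> p <L>          p q p w p q p $  expand <L> → <F> <A> p q
  3  $ p <L> p q p <A> <F>  p q p w p q p $  expand <F> → epsilon
  4  $ p <L> p q p <A>      p q p w p q p $  expand <A> → epsilon
  5  $ p <L> p q p          p q p w p q p $  match p
Stack after step 5: $ p <L> p q (top = q).

q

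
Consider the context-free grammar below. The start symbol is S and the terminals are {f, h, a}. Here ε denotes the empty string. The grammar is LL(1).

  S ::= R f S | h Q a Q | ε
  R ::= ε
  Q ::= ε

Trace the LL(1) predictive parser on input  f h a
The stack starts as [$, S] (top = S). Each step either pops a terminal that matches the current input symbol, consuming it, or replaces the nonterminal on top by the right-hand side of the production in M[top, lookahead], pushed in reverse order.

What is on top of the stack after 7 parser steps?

Q

     Stack      Input    Action
  1  $ S        f h a $  expand S ::= R f S
  2  $ S f R    f h a $  expand R ::= ε
  3  $ S f      f h a $  match f
  4  $ S        h a $    expand S ::= h Q a Q
  5  $ Q a Q h  h a $    match h
  6  $ Q a Q    a $      expand Q ::= ε
  7  $ Q a      a $      match a
Stack after step 7: $ Q (top = Q).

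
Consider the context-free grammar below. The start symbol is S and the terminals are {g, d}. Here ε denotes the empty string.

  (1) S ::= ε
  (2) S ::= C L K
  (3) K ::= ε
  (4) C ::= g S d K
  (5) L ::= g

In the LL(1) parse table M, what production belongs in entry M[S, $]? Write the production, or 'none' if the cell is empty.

S ::= ε

FIRST(K) = {ε}
FIRST(C) = {g}
FIRST(L) = {g}
FIRST(S) = {ε, g}  (via C L K)
FOLLOW(S) includes $ since S is the start symbol.
FOLLOW(S): in C::=g S d K, S is followed by d K with FIRST {d}. Thus FOLLOW(S) = {$, d}.
For S ::= ε: FIRST(ε) = {ε}, so it goes in M[S, t] for t ∈ {}; since ε ∈ FIRST, also for every t ∈ FOLLOW(S) = {$, d}.
For S ::= C L K: FIRST(C L K) = {g}, so it goes in M[S, t] for t ∈ {g}.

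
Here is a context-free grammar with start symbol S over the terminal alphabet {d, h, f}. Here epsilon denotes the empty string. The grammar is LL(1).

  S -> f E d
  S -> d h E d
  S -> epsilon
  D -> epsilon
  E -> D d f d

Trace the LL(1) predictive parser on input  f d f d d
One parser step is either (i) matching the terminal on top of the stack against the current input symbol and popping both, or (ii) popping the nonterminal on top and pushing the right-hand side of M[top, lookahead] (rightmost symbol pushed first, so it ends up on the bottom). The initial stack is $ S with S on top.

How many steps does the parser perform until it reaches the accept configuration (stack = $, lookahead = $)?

8

step 1: stack=$ S  input=f d f d d $  — expand S -> f E d
step 2: stack=$ d E f  input=f d f d d $  — match f
step 3: stack=$ d E  input=d f d d $  — expand E -> D d f d
step 4: stack=$ d d f d D  input=d f d d $  — expand D -> epsilon
step 5: stack=$ d d f d  input=d f d d $  — match d
step 6: stack=$ d d f  input=f d d $  — match f
step 7: stack=$ d d  input=d d $  — match d
step 8: stack=$ d  input=d $  — match d
Accept reached after 8 steps.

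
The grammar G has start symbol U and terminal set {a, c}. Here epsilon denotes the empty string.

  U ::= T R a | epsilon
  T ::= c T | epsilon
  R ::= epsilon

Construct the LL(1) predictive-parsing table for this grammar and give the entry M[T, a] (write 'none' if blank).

T ::= epsilon

FIRST(T): from T::=c T we get {c}; from T::=epsilon we get {epsilon}. So FIRST(T) = {epsilon, c}.
FIRST(R): from R::=epsilon we get {epsilon}. So FIRST(R) = {epsilon}.
FIRST(U): from U::=T R a we get {a, c}; from U::=epsilon we get {epsilon}. So FIRST(U) = {epsilon, a, c}.
FOLLOW(U) includes $ since U is the start symbol.
FOLLOW(T): in U::=T R a, T is followed by R a with FIRST {a}; in T::=c T, the suffix after T is empty (adds nothing new). Thus FOLLOW(T) = {a}.
For T ::= c T: FIRST(c T) = {c}, so it goes in M[T, t] for t ∈ {c}.
For T ::= epsilon: FIRST(epsilon) = {epsilon}, so it goes in M[T, t] for t ∈ {}; since epsilon ∈ FIRST, also for every t ∈ FOLLOW(T) = {a}.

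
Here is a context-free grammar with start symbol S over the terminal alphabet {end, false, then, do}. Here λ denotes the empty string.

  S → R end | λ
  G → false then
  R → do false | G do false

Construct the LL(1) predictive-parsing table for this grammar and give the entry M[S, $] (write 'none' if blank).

S → λ

FIRST(G): from G→false then we get {false}. So FIRST(G) = {false}.
FIRST(R): from R→do false we get {do}; from R→G do false we get {false}. So FIRST(R) = {do, false}.
FIRST(S): from S→R end we get {do, false}; from S→λ we get {λ}. So FIRST(S) = {λ, do, false}.
FOLLOW(S) includes $ since S is the start symbol.
FOLLOW(S): S appears on no right-hand side. Thus FOLLOW(S) = {$}.
For S → R end: FIRST(R end) = {do, false}, so it goes in M[S, t] for t ∈ {do, false}.
For S → λ: FIRST(λ) = {λ}, so it goes in M[S, t] for t ∈ {}; since λ ∈ FIRST, also for every t ∈ FOLLOW(S) = {$}.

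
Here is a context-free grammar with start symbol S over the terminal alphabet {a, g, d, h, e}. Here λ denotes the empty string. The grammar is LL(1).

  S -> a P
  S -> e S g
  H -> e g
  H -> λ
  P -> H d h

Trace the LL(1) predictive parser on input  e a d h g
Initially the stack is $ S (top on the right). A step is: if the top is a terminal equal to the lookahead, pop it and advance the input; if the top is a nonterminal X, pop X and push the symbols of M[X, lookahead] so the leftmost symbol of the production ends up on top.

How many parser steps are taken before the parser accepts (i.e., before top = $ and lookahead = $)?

9

     Stack      Input        Action
  1  $ S        e a d h g $  expand S -> e S g
  2  $ g S e    e a d h g $  match e
  3  $ g S      a d h g $    expand S -> a P
  4  $ g P a    a d h g $    match a
  5  $ g P      d h g $      expand P -> H d h
  6  $ g h d H  d h g $      expand H -> λ
  7  $ g h d    d h g $      match d
  8  $ g h      h g $        match h
  9  $ g        g $          match g
Accept reached after 9 steps.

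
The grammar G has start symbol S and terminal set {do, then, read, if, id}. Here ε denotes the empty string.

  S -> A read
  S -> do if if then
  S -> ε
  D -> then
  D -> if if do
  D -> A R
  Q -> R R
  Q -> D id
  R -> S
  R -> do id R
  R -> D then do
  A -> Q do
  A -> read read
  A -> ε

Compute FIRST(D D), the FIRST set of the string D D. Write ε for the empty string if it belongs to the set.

FIRST(S): from S->A read we get {do, id, if, read, then}; from S->do if if then we get {do}; from S->ε we get {ε}. So FIRST(S) = {ε, do, id, if, read, then}.
FIRST(D): from D->then we get {then}; from D->if if do we get {if}; from D->A R we get {ε, do, id, if, read, then}. So FIRST(D) = {ε, do, id, if, read, then}.
FIRST(R): from R->S we get {ε, do, id, if, read, then}; from R->do id R we get {do}; from R->D then do we get {do, id, if, read, then}. So FIRST(R) = {ε, do, id, if, read, then}.
FIRST(Q): from Q->R R we get {ε, do, id, if, read, then}; from Q->D id we get {do, id, if, read, then}. So FIRST(Q) = {ε, do, id, if, read, then}.
FIRST(A): from A->Q do we get {do, id, if, read, then}; from A->read read we get {read}; from A->ε we get {ε}. So FIRST(A) = {ε, do, id, if, read, then}.
FIRST(D D): take FIRST of each symbol in turn, carrying on past any symbol whose FIRST contains ε; result {ε, do, id, if, read, then}.

{ε, do, id, if, read, then}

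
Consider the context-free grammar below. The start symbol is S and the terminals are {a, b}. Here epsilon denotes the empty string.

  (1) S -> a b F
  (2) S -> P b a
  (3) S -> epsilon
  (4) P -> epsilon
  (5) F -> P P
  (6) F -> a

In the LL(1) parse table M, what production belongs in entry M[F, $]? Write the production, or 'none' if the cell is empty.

FIRST(P): from P->epsilon we get {epsilon}. So FIRST(P) = {epsilon}.
FIRST(S): from S->a b F we get {a}; from S->P b a we get {b}; from S->epsilon we get {epsilon}. So FIRST(S) = {epsilon, a, b}.
FIRST(F): from F->P P we get {epsilon}; from F->a we get {a}. So FIRST(F) = {epsilon, a}.
FOLLOW(S) includes $ since S is the start symbol.
FOLLOW(S): S appears on no right-hand side. Thus FOLLOW(S) = {$}.
FOLLOW(F): in S->a b F, the suffix after F is empty, so FOLLOW(F) ⊇ FOLLOW(S) = {$}. Thus FOLLOW(F) = {$}.
For F -> P P: FIRST(P P) = {epsilon}, so it goes in M[F, t] for t ∈ {}; since epsilon ∈ FIRST, also for every t ∈ FOLLOW(F) = {$}.
For F -> a: FIRST(a) = {a}, so it goes in M[F, t] for t ∈ {a}.

F -> P P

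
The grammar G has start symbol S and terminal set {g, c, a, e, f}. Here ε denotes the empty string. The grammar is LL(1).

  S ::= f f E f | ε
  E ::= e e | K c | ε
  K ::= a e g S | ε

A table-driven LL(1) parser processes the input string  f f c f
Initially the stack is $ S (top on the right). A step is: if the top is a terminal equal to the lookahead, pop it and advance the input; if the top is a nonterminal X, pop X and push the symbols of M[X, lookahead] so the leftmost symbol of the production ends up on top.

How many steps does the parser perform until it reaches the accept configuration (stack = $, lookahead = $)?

     Stack      Input      Action
  1  $ S        f f c f $  expand S ::= f f E f
  2  $ f E f f  f f c f $  match f
  3  $ f E f    f c f $    match f
  4  $ f E      c f $      expand E ::= K c
  5  $ f c K    c f $      expand K ::= ε
  6  $ f c      c f $      match c
  7  $ f        f $        match f
Accept reached after 7 steps.

7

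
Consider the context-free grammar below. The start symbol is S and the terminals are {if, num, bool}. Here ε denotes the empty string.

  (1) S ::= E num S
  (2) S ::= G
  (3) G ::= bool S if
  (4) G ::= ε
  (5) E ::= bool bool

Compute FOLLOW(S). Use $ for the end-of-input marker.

FIRST(G): from G::=bool S if we get {bool}; from G::=ε we get {ε}. So FIRST(G) = {ε, bool}.
FIRST(E): from E::=bool bool we get {bool}. So FIRST(E) = {bool}.
FIRST(S): from S::=E num S we get {bool}; from S::=G we get {ε, bool}. So FIRST(S) = {ε, bool}.
FOLLOW(S) includes $ since S is the start symbol.
FOLLOW(S): in S::=E num S, the suffix after S is empty (adds nothing new); in G::=bool S if, S is followed by if with FIRST {if}. Thus FOLLOW(S) = {$, if}.
FOLLOW(G): in S::=G, the suffix after G is empty, so FOLLOW(G) ⊇ FOLLOW(S) = {$, if}. Thus FOLLOW(G) = {$, if}.
FOLLOW(E): in S::=E num S, E is followed by num S with FIRST {num}. Thus FOLLOW(E) = {num}.

{$, if}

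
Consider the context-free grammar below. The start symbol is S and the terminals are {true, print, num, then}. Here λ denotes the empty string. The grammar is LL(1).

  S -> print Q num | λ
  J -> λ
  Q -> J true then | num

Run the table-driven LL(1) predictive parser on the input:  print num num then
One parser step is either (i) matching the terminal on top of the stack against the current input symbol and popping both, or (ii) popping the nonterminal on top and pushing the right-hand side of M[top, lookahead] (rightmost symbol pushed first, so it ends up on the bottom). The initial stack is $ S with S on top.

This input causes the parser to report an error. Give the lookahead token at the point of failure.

step 1: stack=$ S  input=print num num then $  — expand S -> print Q num
step 2: stack=$ num Q print  input=print num num then $  — match print
step 3: stack=$ num Q  input=num num then $  — expand Q -> num
step 4: stack=$ num num  input=num num then $  — match num
step 5: stack=$ num  input=num then $  — match num
step 6: stack=$  input=then $  — error: stack empty but input remains

then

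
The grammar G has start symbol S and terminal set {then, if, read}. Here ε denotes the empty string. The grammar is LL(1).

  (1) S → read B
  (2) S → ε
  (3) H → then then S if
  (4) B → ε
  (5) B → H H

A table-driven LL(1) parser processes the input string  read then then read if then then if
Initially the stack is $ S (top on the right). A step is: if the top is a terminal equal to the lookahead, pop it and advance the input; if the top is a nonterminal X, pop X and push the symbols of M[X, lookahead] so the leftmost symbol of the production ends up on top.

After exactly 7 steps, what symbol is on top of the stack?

read

     Stack               Input                                  Action
  1  $ S                 read then then read if then then if $  expand S → read B
  2  $ B read            read then then read if then then if $  match read
  3  $ B                 then then read if then then if $       expand B → H H
  4  $ H H               then then read if then then if $       expand H → then then S if
  5  $ H if S then then  then then read if then then if $       match then
  6  $ H if S then       then read if then then if $            match then
  7  $ H if S            read if then then if $                 expand S → read B
Stack after step 7: $ H if B read (top = read).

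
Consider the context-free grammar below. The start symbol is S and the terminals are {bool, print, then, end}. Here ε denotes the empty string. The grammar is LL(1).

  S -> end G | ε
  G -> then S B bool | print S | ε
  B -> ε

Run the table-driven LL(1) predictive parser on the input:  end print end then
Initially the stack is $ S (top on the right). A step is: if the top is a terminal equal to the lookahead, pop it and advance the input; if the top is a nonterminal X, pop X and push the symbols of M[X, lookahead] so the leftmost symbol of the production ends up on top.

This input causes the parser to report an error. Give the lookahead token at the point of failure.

$

step 1: stack=$ S  input=end print end then $  — expand S -> end G
step 2: stack=$ G end  input=end print end then $  — match end
step 3: stack=$ G  input=print end then $  — expand G -> print S
step 4: stack=$ S print  input=print end then $  — match print
step 5: stack=$ S  input=end then $  — expand S -> end G
step 6: stack=$ G end  input=end then $  — match end
step 7: stack=$ G  input=then $  — expand G -> then S B bool
step 8: stack=$ bool B S then  input=then $  — match then
step 9: stack=$ bool B S  input=$  — expand S -> ε
step 10: stack=$ bool B  input=$  — error: M[B, $] is empty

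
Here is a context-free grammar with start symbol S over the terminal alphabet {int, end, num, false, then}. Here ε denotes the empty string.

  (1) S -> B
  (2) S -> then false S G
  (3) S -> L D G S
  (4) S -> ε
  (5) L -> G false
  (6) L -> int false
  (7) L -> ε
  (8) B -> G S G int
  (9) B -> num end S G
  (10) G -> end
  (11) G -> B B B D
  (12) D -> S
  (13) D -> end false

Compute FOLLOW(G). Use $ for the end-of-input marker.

{$, end, false, int, num, then}

FIRST(S) = {ε, end, int, num, then}  (via B, L D G S)
FIRST(D) = {ε, end, int, num, then}  (via S)
FIRST(L) = {ε, end, int, num}  (via G false)
FIRST(B) = {end, num}  (via G S G int)
FIRST(G) = {end, num}  (via B B B D)
FOLLOW(S) includes $ since S is the start symbol.
FOLLOW(L): in S->L D G S, L is followed by D G S with FIRST {end, int, num, then}. Thus FOLLOW(L) = {end, int, num, then}.
FOLLOW(S): in S->then false S G, S is followed by G with FIRST {end, num}; in S->L D G S, the suffix after S is empty (adds nothing new); in B->G S G int, S is followed by G int with FIRST {end, num}; in B->num end S G, S is followed by G with FIRST {end, num}; in D->S, the suffix after S is empty, so FOLLOW(S) ⊇ FOLLOW(D) = {$, end, false, int, num, then}. Thus FOLLOW(S) = {$, end, false, int, num, then}.
FOLLOW(B): in S->B, the suffix after B is empty, so FOLLOW(B) ⊇ FOLLOW(S) = {$, end, false, int, num, then}; in G->B B B D (occurrence 1), B is followed by B B D with FIRST {end, num}; in G->B B B D (occurrence 2), B is followed by B D with FIRST {end, num}; in G->B B B D (occurrence 3), B is followed by D with FIRST {ε, end, int, num, then}; in G->B B B D (occurrence 3), the suffix after B is nullable, so FOLLOW(B) ⊇ FOLLOW(G) = {$, end, false, int, num, then}. Thus FOLLOW(B) = {$, end, false, int, num, then}.
FOLLOW(G): in S->then false S G, the suffix after G is empty, so FOLLOW(G) ⊇ FOLLOW(S) = {$, end, false, int, num, then}; in S->L D G S, G is followed by S with FIRST {ε, end, int, num, then}; in S->L D G S, the suffix after G is nullable, so FOLLOW(G) ⊇ FOLLOW(S) = {$, end, false, int, num, then}; in L->G false, G is followed by false with FIRST {false}; in B->G S G int (occurrence 1), G is followed by S G int with FIRST {end, int, num, then}; in B->G S G int (occurrence 2), G is followed by int with FIRST {int}; in B->num end S G, the suffix after G is empty, so FOLLOW(G) ⊇ FOLLOW(B) = {$, end, false, int, num, then}. Thus FOLLOW(G) = {$, end, false, int, num, then}.
FOLLOW(D): in S->L D G S, D is followed by G S with FIRST {end, num}; in G->B B B D, the suffix after D is empty, so FOLLOW(D) ⊇ FOLLOW(G) = {$, end, false, int, num, then}. Thus FOLLOW(D) = {$, end, false, int, num, then}.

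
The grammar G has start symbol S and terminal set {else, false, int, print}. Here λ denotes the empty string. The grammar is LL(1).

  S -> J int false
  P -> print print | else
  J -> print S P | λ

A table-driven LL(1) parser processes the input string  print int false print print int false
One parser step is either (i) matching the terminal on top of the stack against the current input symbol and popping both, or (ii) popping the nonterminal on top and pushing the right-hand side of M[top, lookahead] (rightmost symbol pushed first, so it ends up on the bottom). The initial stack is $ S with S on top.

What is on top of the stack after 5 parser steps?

int

step 1: stack=$ S  input=print int false print print int false $  — expand S -> J int false
step 2: stack=$ false int J  input=print int false print print int false $  — expand J -> print S P
step 3: stack=$ false int P S print  input=print int false print print int false $  — match print
step 4: stack=$ false int P S  input=int false print print int false $  — expand S -> J int false
step 5: stack=$ false int P false int J  input=int false print print int false $  — expand J -> λ
Stack after step 5: $ false int P false int (top = int).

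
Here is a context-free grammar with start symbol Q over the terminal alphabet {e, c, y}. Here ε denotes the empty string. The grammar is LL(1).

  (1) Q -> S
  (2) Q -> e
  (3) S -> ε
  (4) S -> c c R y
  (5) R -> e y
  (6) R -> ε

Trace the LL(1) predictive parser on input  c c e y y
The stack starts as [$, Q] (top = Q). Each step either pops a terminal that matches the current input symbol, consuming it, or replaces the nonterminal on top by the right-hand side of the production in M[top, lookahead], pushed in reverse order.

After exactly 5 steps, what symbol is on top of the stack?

     Stack      Input        Action
  1  $ Q        c c e y y $  expand Q -> S
  2  $ S        c c e y y $  expand S -> c c R y
  3  $ y R c c  c c e y y $  match c
  4  $ y R c    c e y y $    match c
  5  $ y R      e y y $      expand R -> e y
Stack after step 5: $ y y e (top = e).

e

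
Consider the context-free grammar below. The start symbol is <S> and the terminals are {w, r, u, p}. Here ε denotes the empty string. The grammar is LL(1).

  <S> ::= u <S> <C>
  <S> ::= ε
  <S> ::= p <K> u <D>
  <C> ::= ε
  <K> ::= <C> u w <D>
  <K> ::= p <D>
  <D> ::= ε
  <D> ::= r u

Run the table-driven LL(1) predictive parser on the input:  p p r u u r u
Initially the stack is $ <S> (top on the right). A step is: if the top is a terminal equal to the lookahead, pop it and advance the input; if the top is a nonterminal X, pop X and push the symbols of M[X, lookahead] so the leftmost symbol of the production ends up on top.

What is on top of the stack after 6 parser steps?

step 1: stack=$ <S>  input=p p r u u r u $  — expand <S> ::= p <K> u <D>
step 2: stack=$ <D> u <K> p  input=p p r u u r u $  — match p
step 3: stack=$ <D> u <K>  input=p r u u r u $  — expand <K> ::= p <D>
step 4: stack=$ <D> u <D> p  input=p r u u r u $  — match p
step 5: stack=$ <D> u <D>  input=r u u r u $  — expand <D> ::= r u
step 6: stack=$ <D> u u r  input=r u u r u $  — match r
Stack after step 6: $ <D> u u (top = u).

u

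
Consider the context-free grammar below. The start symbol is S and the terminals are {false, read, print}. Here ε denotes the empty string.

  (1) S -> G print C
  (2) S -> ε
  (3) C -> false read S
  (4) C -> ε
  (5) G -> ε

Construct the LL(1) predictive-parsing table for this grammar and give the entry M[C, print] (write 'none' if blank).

FIRST(C) = {ε, false}
FIRST(G) = {ε}
FIRST(S) = {ε, print}  (via G print C)
FOLLOW(S) includes $ since S is the start symbol.
FOLLOW(S): in C->false read S, the suffix after S is empty, so FOLLOW(S) ⊇ FOLLOW(C) = {$}. Thus FOLLOW(S) = {$}.
FOLLOW(C): in S->G print C, the suffix after C is empty, so FOLLOW(C) ⊇ FOLLOW(S) = {$}. Thus FOLLOW(C) = {$}.
For C -> false read S: FIRST(false read S) = {false}, so it goes in M[C, t] for t ∈ {false}.
For C -> ε: FIRST(ε) = {ε}, so it goes in M[C, t] for t ∈ {}; since ε ∈ FIRST, also for every t ∈ FOLLOW(C) = {$}.
None of these place a production in M[C, print].

none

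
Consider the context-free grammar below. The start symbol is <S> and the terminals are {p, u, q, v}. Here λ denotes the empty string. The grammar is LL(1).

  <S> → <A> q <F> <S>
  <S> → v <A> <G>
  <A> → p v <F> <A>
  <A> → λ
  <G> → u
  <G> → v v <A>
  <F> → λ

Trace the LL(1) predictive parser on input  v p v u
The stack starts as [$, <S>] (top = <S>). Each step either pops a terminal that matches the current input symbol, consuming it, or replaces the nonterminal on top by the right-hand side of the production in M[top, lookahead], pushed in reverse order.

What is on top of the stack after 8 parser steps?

     Stack              Input      Action
  1  $ <S>              v p v u $  expand <S> → v <A> <G>
  2  $ <G> <A> v        v p v u $  match v
  3  $ <G> <A>          p v u $    expand <A> → p v <F> <A>
  4  $ <G> <A> <F> v p  p v u $    match p
  5  $ <G> <A> <F> v    v u $      match v
  6  $ <G> <A> <F>      u $        expand <F> → λ
  7  $ <G> <A>          u $        expand <A> → λ
  8  $ <G>              u $        expand <G> → u
Stack after step 8: $ u (top = u).

u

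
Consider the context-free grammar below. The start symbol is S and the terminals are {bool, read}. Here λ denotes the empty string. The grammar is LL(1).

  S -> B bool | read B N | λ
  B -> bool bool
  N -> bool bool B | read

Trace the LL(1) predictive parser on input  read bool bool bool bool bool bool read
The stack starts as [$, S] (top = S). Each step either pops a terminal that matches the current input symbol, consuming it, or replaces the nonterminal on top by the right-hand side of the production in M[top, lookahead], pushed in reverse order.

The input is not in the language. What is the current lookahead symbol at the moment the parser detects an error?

step 1: stack=$ S  input=read bool bool bool bool bool bool read $  — expand S -> read B N
step 2: stack=$ N B read  input=read bool bool bool bool bool bool read $  — match read
step 3: stack=$ N B  input=bool bool bool bool bool bool read $  — expand B -> bool bool
step 4: stack=$ N bool bool  input=bool bool bool bool bool bool read $  — match bool
step 5: stack=$ N bool  input=bool bool bool bool bool read $  — match bool
step 6: stack=$ N  input=bool bool bool bool read $  — expand N -> bool bool B
step 7: stack=$ B bool bool  input=bool bool bool bool read $  — match bool
step 8: stack=$ B bool  input=bool bool bool read $  — match bool
step 9: stack=$ B  input=bool bool read $  — expand B -> bool bool
step 10: stack=$ bool bool  input=bool bool read $  — match bool
step 11: stack=$ bool  input=bool read $  — match bool
step 12: stack=$  input=read $  — error: stack empty but input remains

read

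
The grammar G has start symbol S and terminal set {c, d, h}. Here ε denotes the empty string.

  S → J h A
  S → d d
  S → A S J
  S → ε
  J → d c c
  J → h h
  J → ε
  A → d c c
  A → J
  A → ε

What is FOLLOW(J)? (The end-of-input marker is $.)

{$, d, h}

FIRST(J): from J→d c c we get {d}; from J→h h we get {h}; from J→ε we get {ε}. So FIRST(J) = {ε, d, h}.
FIRST(A): from A→d c c we get {d}; from A→J we get {ε, d, h}; from A→ε we get {ε}. So FIRST(A) = {ε, d, h}.
FIRST(S): from S→J h A we get {d, h}; from S→d d we get {d}; from S→A S J we get {ε, d, h}; from S→ε we get {ε}. So FIRST(S) = {ε, d, h}.
FOLLOW(S) includes $ since S is the start symbol.
FOLLOW(S): in S→A S J, S is followed by J with FIRST {ε, d, h}; in S→A S J, the suffix after S is nullable (adds nothing new). Thus FOLLOW(S) = {$, d, h}.
FOLLOW(A): in S→J h A, the suffix after A is empty, so FOLLOW(A) ⊇ FOLLOW(S) = {$, d, h}; in S→A S J, A is followed by S J with FIRST {ε, d, h}; in S→A S J, the suffix after A is nullable, so FOLLOW(A) ⊇ FOLLOW(S) = {$, d, h}. Thus FOLLOW(A) = {$, d, h}.
FOLLOW(J): in S→J h A, J is followed by h A with FIRST {h}; in S→A S J, the suffix after J is empty, so FOLLOW(J) ⊇ FOLLOW(S) = {$, d, h}; in A→J, the suffix after J is empty, so FOLLOW(J) ⊇ FOLLOW(A) = {$, d, h}. Thus FOLLOW(J) = {$, d, h}.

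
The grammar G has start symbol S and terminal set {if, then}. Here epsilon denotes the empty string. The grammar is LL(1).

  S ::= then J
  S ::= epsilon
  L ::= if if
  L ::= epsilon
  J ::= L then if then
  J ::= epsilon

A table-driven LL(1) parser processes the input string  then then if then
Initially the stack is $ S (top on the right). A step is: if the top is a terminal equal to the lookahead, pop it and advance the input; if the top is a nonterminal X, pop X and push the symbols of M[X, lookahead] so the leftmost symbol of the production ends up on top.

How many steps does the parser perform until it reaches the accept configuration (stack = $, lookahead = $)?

7

step 1: stack=$ S  input=then then if then $  — expand S ::= then J
step 2: stack=$ J then  input=then then if then $  — match then
step 3: stack=$ J  input=then if then $  — expand J ::= L then if then
step 4: stack=$ then if then L  input=then if then $  — expand L ::= epsilon
step 5: stack=$ then if then  input=then if then $  — match then
step 6: stack=$ then if  input=if then $  — match if
step 7: stack=$ then  input=then $  — match then
Accept reached after 7 steps.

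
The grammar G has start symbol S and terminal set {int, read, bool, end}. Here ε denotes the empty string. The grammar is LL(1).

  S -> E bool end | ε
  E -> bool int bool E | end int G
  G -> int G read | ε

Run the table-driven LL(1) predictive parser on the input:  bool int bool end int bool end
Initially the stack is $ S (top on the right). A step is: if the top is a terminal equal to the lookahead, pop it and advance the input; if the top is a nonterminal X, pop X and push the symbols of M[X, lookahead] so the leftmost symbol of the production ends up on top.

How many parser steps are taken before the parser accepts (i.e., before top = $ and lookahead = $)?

      Stack                       Input                             Action
   1  $ S                         bool int bool end int bool end $  expand S -> E bool end
   2  $ end bool E                bool int bool end int bool end $  expand E -> bool int bool E
   3  $ end bool E bool int bool  bool int bool end int bool end $  match bool
   4  $ end bool E bool int       int bool end int bool end $       match int
   5  $ end bool E bool           bool end int bool end $           match bool
   6  $ end bool E                end int bool end $                expand E -> end int G
   7  $ end bool G int end        end int bool end $                match end
   8  $ end bool G int            int bool end $                    match int
   9  $ end bool G                bool end $                        expand G -> ε
  10  $ end bool                  bool end $                        match bool
  11  $ end                       end $                             match end
Accept reached after 11 steps.

11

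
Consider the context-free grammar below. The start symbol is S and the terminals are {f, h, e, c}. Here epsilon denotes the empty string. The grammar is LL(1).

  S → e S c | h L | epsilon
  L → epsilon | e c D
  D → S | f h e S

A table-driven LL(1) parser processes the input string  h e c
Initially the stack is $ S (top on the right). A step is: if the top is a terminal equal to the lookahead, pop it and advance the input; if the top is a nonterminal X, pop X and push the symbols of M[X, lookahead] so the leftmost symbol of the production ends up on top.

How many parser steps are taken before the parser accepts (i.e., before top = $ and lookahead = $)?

step 1: stack=$ S  input=h e c $  — expand S → h L
step 2: stack=$ L h  input=h e c $  — match h
step 3: stack=$ L  input=e c $  — expand L → e c D
step 4: stack=$ D c e  input=e c $  — match e
step 5: stack=$ D c  input=c $  — match c
step 6: stack=$ D  input=$  — expand D → S
step 7: stack=$ S  input=$  — expand S → epsilon
Accept reached after 7 steps.

7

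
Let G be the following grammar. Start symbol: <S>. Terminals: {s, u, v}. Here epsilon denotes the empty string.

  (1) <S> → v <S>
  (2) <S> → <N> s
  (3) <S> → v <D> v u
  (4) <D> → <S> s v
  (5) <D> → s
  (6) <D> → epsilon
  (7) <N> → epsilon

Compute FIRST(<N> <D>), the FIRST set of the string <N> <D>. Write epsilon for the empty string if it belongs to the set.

{epsilon, s, v}

FIRST(<N>): from <N>→epsilon we get {epsilon}. So FIRST(<N>) = {epsilon}.
FIRST(<S>): from <S>→v <S> we get {v}; from <S>→<N> s we get {s}; from <S>→v <D> v u we get {v}. So FIRST(<S>) = {s, v}.
FIRST(<D>): from <D>→<S> s v we get {s, v}; from <D>→s we get {s}; from <D>→epsilon we get {epsilon}. So FIRST(<D>) = {epsilon, s, v}.
FIRST(<N> <D>): take FIRST of each symbol in turn, carrying on past any symbol whose FIRST contains epsilon; result {epsilon, s, v}.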